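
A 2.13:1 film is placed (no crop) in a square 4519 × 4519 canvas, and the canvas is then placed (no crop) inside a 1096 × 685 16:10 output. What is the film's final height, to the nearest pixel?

First fit — 2.13:1 into 4519×4519 spans the width: 4519.00 × 2121.60.
square in 1096×685: fills the height, so the intermediate becomes 685.00 × 685.00 — a scale of ×0.1516.
Applying the same ×0.1516: 2121.60 → 321.60.

322 px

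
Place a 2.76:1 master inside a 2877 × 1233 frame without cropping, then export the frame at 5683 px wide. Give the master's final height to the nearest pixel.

2059 px

In the 2877×1233 frame the master fills the width: height = 2877 / 2.760 ≈ 1042.39 px.
Scaling 2877 → 5683 is ×1.9753, so the height becomes 1042.39 × 1.9753 ≈ 2059.06 px.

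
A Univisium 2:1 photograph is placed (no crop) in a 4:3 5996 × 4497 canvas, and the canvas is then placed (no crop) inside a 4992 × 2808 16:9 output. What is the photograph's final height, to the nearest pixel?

1872 px

Univisium 2:1 in 5996×4497: fills the width, so the photograph is 5996.00 × 2998.00.
4:3 in 4992×2808: fills the height, so the intermediate becomes 3744.00 × 2808.00 — a scale of ×0.6244.
So the photograph's height is 2998.00 × 0.6244 ≈ 1872.00.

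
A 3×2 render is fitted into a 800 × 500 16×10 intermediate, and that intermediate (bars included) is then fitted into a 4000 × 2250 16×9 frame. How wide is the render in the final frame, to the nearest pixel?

3×2 in 800×500: fills the height, so the render is 750.00 × 500.00.
Second fit — the 16×10 canvas into 4000×2250 spans the height: 3600.00 × 2250.00 (×4.5000 from 800×500).
So the render's width is 750.00 × 4.5000 ≈ 3375.00.

3375 px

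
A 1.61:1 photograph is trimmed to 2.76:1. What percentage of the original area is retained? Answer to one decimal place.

58.3%

2.76:1 is wider than 1.61:1, so the crop keeps the full width and trims the height.
(1.610)/(2.760) ≈ 0.583 of the area survives.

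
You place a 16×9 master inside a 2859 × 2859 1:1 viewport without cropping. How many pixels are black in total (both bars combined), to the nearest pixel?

3576073 pixels

16×9 is wider than 1:1, so it spans the full width.
The master is 2859 × 9/16 ≈ 1608.1875 px tall.
Leftover height: 2859 − 1608.1875 = 1250.8125 px.
That's 1250.8125 × 2859 ≈ 3576073 black pixels.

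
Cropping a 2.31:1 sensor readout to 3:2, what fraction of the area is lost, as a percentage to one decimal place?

35.1%

3:2 is narrower than 2.31:1, so the crop keeps the full height and trims the width.
Fraction kept = (1.500)/(2.310) ≈ 64.94%, so 35.06% is lost.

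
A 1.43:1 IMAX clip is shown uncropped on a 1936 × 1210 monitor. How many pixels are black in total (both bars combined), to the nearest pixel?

Since 1.430 < 1.600, the clip is height-limited.
Content width = 1210 × 1.430 ≈ 1730.3000 px.
Black = 1936 − 1730.3000 = 205.7000 px.
That's 205.7000 × 1210 ≈ 248897 black pixels.

248897 pixels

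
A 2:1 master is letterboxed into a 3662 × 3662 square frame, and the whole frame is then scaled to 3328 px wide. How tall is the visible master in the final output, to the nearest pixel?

1664 px

Fitted into 3662×3662, the master spans the width; its height is 3662 × 1/2 ≈ 1831.00 px.
Resizing to 3328 px wide multiplies everything by 0.9088: 1831.00 → 1664.00 px.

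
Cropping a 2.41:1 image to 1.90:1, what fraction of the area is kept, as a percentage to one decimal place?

78.8%

Going from 2.41:1 to 1.90:1 means cutting width while keeping height.
(1.900)/(2.410) ≈ 0.788 of the area survives.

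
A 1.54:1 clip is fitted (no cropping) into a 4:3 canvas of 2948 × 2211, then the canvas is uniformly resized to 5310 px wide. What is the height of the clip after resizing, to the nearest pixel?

In the 2948×2211 frame the clip fills the width: height = 2948 / 1.540 ≈ 1914.29 px.
Scaling 2948 → 5310 is ×1.8012, so the height becomes 1914.29 × 1.8012 ≈ 3448.05 px.

3448 px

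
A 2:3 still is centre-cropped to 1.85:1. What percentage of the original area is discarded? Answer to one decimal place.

64.0%

Going from 2:3 to 1.85:1 means cutting height while keeping width.
(0.667)/(1.850) ≈ 0.360 of the area survives, leaving 63.96% discarded.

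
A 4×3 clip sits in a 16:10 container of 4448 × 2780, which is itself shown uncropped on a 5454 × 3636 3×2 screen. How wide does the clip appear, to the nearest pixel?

4545 px

4×3 in 4448×2780: fills the height, so the clip is 3706.67 × 2780.00.
Second fit — the 16:10 canvas into 5454×3636 spans the width: 5454.00 × 3408.75 (×1.2262 from 4448×2780).
So the clip's width is 3706.67 × 1.2262 ≈ 4545.00.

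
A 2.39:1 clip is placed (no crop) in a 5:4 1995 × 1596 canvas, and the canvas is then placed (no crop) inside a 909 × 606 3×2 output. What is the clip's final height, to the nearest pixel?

317 px

Inside the 1995×1596 canvas the clip is width-limited at 1995.00 × 834.73.
5:4 in 909×606: fills the height, so the intermediate becomes 757.50 × 606.00 — a scale of ×0.3797.
The clip scales with it: height 834.73 × 0.3797 ≈ 316.95.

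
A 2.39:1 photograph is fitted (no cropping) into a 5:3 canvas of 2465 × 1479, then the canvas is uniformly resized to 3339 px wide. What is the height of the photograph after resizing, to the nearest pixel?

At 2465×1479 the photograph is width-limited, so height = 2465 / 2.390 ≈ 1031.38 px.
The frame scales by 3339/2465 = 1.3546; 1031.38 × 1.3546 ≈ 1397.07 px.

1397 px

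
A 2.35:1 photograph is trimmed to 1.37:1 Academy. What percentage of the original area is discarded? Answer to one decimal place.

1.37:1 Academy is narrower than 2.35:1, so the crop keeps the full height and trims the width.
(1.370)/(2.350) ≈ 0.583 of the area survives, leaving 41.70% discarded.

41.7%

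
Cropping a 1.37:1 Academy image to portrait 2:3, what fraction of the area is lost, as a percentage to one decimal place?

51.3%

Going from 1.37:1 Academy to portrait 2:3 means cutting width while keeping height.
(0.667)/(1.370) ≈ 0.487 of the area survives, leaving 51.34% discarded.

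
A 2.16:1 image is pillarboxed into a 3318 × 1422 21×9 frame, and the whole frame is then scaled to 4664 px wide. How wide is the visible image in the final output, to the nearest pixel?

4318 px

At 3318×1422 the image is height-limited, so width = 1422 × 2.160 ≈ 3071.52 px.
The frame scales by 4664/3318 = 1.4057; 3071.52 × 1.4057 ≈ 4317.53 px.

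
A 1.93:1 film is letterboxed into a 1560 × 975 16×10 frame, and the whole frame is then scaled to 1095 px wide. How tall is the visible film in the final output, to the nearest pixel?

In the 1560×975 frame the film fills the width: height = 1560 / 1.930 ≈ 808.29 px.
Resizing to 1095 px wide multiplies everything by 0.7019: 808.29 → 567.36 px.

567 px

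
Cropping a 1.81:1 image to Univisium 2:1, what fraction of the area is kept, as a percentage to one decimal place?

Going from 1.81:1 to Univisium 2:1 means cutting height while keeping width.
Area ratio = (1.810)/(2.000) = 90.50% retained.

90.5%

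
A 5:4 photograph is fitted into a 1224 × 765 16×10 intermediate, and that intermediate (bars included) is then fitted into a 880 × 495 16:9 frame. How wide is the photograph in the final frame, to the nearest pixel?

619 px

5:4 in 1224×765: fills the height, so the photograph is 956.25 × 765.00.
16×10 in 880×495: fills the height, so the intermediate becomes 792.00 × 495.00 — a scale of ×0.6471.
So the photograph's width is 956.25 × 0.6471 ≈ 618.75.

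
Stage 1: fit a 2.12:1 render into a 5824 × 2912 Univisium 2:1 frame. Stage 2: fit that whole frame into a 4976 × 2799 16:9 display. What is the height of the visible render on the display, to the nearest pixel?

2347 px

2.12:1 in 5824×2912: fills the width, so the render is 5824.00 × 2747.17.
Univisium 2:1 in 4976×2799: fills the width, so the intermediate becomes 4976.00 × 2488.00 — a scale of ×0.8544.
The render scales with it: height 2747.17 × 0.8544 ≈ 2347.17.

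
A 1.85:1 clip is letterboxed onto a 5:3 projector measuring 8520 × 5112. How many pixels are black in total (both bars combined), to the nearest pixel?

1.85:1 (1.850) > 5:3 (1.667), so the clip fills the width.
That makes the image 4605.4054 px tall (8520 / 1.850).
5112 − 4605.4054 = 506.5946 px of bars.
Across the 8520-px span: 506.5946 × 8520 ≈ 4316186 px.

4316186 pixels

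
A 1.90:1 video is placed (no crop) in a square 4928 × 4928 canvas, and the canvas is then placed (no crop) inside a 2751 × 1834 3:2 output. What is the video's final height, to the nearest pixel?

1.90:1 in 4928×4928: fills the width, so the video is 4928.00 × 2593.68.
Second fit — the square canvas into 2751×1834 spans the height: 1834.00 × 1834.00 (×0.3722 from 4928×4928).
So the video's height is 2593.68 × 0.3722 ≈ 965.26.

965 px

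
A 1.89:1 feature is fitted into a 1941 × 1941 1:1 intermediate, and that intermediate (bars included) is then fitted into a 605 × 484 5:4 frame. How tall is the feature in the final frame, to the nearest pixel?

256 px

First fit — 1.89:1 into 1941×1941 spans the width: 1941.00 × 1026.98.
The 1:1 canvas is height-limited in 605×484, giving 484.00 × 484.00; scale factor 0.2494.
Applying the same ×0.2494: 1026.98 → 256.08.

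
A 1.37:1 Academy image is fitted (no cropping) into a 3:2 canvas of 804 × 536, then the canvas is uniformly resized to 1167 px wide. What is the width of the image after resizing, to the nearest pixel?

1066 px

In the 804×536 frame the image fills the height: width = 536 × 1.370 ≈ 734.32 px.
The frame scales by 1167/804 = 1.4515; 734.32 × 1.4515 ≈ 1065.86 px.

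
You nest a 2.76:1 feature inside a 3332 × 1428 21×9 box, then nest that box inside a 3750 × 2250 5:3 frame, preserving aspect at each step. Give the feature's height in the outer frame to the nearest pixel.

1359 px

Inside the 3332×1428 canvas the feature is width-limited at 3332.00 × 1207.25.
The 21×9 canvas is width-limited in 3750×2250, giving 3750.00 × 1607.14; scale factor 1.1255.
Applying the same ×1.1255: 1207.25 → 1358.70.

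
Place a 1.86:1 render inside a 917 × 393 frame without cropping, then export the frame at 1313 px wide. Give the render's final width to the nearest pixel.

At 917×393 the render is height-limited, so width = 393 × 1.860 ≈ 730.98 px.
Resizing to 1313 px wide multiplies everything by 1.4318: 730.98 → 1046.65 px.

1047 px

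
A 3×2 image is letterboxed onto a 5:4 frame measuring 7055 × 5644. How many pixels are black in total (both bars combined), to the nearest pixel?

3×2 (1.500) > 5:4 (1.250), so the image fills the width.
Content height = 7055 × 2/3 ≈ 4703.3333 px.
5644 − 4703.3333 = 940.6667 px of bars.
Across the 7055-px span: 940.6667 × 7055 ≈ 6636403 px.

6636403 pixels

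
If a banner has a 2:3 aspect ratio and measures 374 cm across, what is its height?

561 cm

374 × 3/2 = 561.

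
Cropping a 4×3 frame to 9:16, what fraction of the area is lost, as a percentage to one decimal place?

57.8%

The height stays; only width is cut (since 9:16 is narrower than 4×3).
Area ratio = (0.562)/(1.333) = 42.19%; the remaining 57.81% is cropped out.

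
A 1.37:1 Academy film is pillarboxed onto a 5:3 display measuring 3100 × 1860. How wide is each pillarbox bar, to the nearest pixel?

276 px

1.37:1 Academy is narrower than 5:3, so it spans the full height.
Content width = 1860 × 1.370 ≈ 2548.20 px.
Black = 3100 − 2548.20 = 551.80 px, or 275.90 per bar.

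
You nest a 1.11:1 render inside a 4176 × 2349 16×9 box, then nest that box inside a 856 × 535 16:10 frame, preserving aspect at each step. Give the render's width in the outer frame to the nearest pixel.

Inside the 4176×2349 canvas the render is height-limited at 2607.39 × 2349.00.
16×9 in 856×535: fills the width, so the intermediate becomes 856.00 × 481.50 — a scale of ×0.2050.
So the render's width is 2607.39 × 0.2050 ≈ 534.47.

534 px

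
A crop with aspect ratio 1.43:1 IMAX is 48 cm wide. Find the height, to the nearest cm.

34 cm

At 1.43:1 IMAX, 48 / 1.430 ≈ 33.57.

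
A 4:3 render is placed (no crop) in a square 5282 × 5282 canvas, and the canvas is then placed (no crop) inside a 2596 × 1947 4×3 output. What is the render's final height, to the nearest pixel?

Inside the 5282×5282 canvas the render is width-limited at 5282.00 × 3961.50.
square in 2596×1947: fills the height, so the intermediate becomes 1947.00 × 1947.00 — a scale of ×0.3686.
Applying the same ×0.3686: 3961.50 → 1460.25.

1460 px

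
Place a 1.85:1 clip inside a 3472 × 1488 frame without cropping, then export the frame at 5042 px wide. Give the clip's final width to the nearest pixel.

In the 3472×1488 frame the clip fills the height: width = 1488 × 1.850 ≈ 2752.80 px.
Scaling 3472 → 5042 is ×1.4522, so the width becomes 2752.80 × 1.4522 ≈ 3997.59 px.

3998 px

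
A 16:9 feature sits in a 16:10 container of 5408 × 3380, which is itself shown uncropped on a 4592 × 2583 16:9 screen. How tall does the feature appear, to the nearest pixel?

Inside the 5408×3380 canvas the feature is width-limited at 5408.00 × 3042.00.
The 16:10 canvas is height-limited in 4592×2583, giving 4132.80 × 2583.00; scale factor 0.7642.
Applying the same ×0.7642: 3042.00 → 2324.70.

2325 px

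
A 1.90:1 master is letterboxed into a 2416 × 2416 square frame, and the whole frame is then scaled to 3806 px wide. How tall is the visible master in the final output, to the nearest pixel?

2003 px

At 2416×2416 the master is width-limited, so height = 2416 / 1.900 ≈ 1271.58 px.
Resizing to 3806 px wide multiplies everything by 1.5753: 1271.58 → 2003.16 px.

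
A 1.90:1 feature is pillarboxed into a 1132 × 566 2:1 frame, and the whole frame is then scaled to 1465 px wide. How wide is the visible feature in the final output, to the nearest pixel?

1392 px

At 1132×566 the feature is height-limited, so width = 566 × 1.900 ≈ 1075.40 px.
Scaling 1132 → 1465 is ×1.2942, so the width becomes 1075.40 × 1.2942 ≈ 1391.75 px.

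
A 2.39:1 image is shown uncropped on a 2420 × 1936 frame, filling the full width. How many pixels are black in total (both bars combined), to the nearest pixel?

2234743 pixels

That makes the image 1012.5523 px tall (2420 / 2.390).
Black = 1936 − 1012.5523 = 923.4477 px.
Bar area = 923.4477 × 2420 ≈ 2234743 px.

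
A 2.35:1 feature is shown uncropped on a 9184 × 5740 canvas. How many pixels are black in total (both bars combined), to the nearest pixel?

2.35:1 is wider than 16:10, so it spans the full width.
The feature is 9184 / 2.350 ≈ 3908.0851 px tall.
Black = 5740 − 3908.0851 = 1831.9149 px.
Across the 9184-px span: 1831.9149 × 9184 ≈ 16824306 px.

16824306 pixels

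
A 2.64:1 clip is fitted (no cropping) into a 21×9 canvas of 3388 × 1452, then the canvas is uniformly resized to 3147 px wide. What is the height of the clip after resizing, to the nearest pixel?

1192 px

At 3388×1452 the clip is width-limited, so height = 3388 / 2.640 ≈ 1283.33 px.
The frame scales by 3147/3388 = 0.9289; 1283.33 × 0.9289 ≈ 1192.05 px.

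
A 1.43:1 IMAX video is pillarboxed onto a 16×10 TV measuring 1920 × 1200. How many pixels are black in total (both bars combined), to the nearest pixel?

244800 pixels

1.43:1 IMAX is narrower than 16×10, so it spans the full height.
Content width = 1200 × 1.430 ≈ 1716.0000 px.
1920 − 1716.0000 = 204.0000 px of bars.
That's 204.0000 × 1200 ≈ 244800 black pixels.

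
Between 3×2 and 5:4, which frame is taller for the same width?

3×2 = 1.5 and 5:4 = 1.25; 1.5 > 1.25. The smaller width-to-height ratio is the taller frame.

5:4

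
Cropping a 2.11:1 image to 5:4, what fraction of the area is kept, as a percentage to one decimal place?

59.2%

Going from 2.11:1 to 5:4 means cutting width while keeping height.
(1.250)/(2.110) ≈ 0.592 of the area survives.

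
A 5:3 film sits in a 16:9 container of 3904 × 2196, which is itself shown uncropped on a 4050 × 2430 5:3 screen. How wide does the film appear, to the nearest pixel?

3797 px

5:3 in 3904×2196: fills the height, so the film is 3660.00 × 2196.00.
The 16:9 canvas is width-limited in 4050×2430, giving 4050.00 × 2278.12; scale factor 1.0374.
The film scales with it: width 3660.00 × 1.0374 ≈ 3796.88.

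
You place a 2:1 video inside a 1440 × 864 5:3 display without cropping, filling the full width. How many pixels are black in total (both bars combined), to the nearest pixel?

207360 pixels

The video is 1440 × 1/2 ≈ 720.0000 px tall.
Leftover height: 864 − 720.0000 = 144.0000 px.
That's 144.0000 × 1440 ≈ 207360 black pixels.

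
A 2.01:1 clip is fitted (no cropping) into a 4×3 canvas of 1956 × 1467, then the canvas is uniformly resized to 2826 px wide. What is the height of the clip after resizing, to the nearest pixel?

At 1956×1467 the clip is width-limited, so height = 1956 / 2.010 ≈ 973.13 px.
Resizing to 2826 px wide multiplies everything by 1.4448: 973.13 → 1405.97 px.

1406 px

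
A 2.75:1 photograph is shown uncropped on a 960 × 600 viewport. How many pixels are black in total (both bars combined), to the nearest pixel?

240873 pixels

2.75:1 is wider than 16:10, so it spans the full width.
That makes the image 349.0909 px tall (960 / 2.750).
Leftover height: 600 − 349.0909 = 250.9091 px.
That's 250.9091 × 960 ≈ 240873 black pixels.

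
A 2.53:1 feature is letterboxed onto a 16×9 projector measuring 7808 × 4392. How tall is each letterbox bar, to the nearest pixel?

2.53:1 is wider than 16×9, so it spans the full width.
The feature is 7808 / 2.530 ≈ 3086.17 px tall.
Black = 4392 − 3086.17 = 1305.83 px, or 652.92 per bar.

653 px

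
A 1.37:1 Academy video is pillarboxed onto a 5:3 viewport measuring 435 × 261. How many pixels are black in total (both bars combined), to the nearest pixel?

1.37:1 Academy (1.370) < 5:3 (1.667), so the video fills the height.
The video is 261 × 1.370 ≈ 357.5700 px wide.
Leftover width: 435 − 357.5700 = 77.4300 px.
That's 77.4300 × 261 ≈ 20209 black pixels.

20209 pixels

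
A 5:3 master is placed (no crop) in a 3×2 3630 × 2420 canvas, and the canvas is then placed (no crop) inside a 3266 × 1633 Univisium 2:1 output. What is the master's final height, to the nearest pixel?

Inside the 3630×2420 canvas the master is width-limited at 3630.00 × 2178.00.
3×2 in 3266×1633: fills the height, so the intermediate becomes 2449.50 × 1633.00 — a scale of ×0.6748.
The master scales with it: height 2178.00 × 0.6748 ≈ 1469.70.

1470 px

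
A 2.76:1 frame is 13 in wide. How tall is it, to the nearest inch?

At 2.76:1, 13 / 2.760 ≈ 4.71.

5 in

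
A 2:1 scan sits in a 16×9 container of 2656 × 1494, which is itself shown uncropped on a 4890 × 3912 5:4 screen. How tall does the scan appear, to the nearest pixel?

2445 px

2:1 in 2656×1494: fills the width, so the scan is 2656.00 × 1328.00.
The 16×9 canvas is width-limited in 4890×3912, giving 4890.00 × 2750.62; scale factor 1.8411.
The scan scales with it: height 1328.00 × 1.8411 ≈ 2445.00.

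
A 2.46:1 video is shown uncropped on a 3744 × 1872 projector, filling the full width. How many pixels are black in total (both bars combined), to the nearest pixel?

1310583 pixels

That makes the image 1521.9512 px tall (3744 / 2.460).
Leftover height: 1872 − 1521.9512 = 350.0488 px.
That's 350.0488 × 3744 ≈ 1310583 black pixels.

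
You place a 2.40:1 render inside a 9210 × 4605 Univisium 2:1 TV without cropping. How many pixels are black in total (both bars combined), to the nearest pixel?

2.40:1 (2.400) > Univisium 2:1 (2.000), so the render fills the width.
That makes the image 3837.5000 px tall (9210 / 2.400).
Black = 4605 − 3837.5000 = 767.5000 px.
Bar area = 767.5000 × 9210 ≈ 7068675 px.

7068675 pixels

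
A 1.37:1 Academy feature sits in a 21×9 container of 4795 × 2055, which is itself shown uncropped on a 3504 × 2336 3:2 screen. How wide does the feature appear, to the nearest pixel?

Inside the 4795×2055 canvas the feature is height-limited at 2815.35 × 2055.00.
The 21×9 canvas is width-limited in 3504×2336, giving 3504.00 × 1501.71; scale factor 0.7308.
The feature scales with it: width 2815.35 × 0.7308 ≈ 2057.35.

2057 px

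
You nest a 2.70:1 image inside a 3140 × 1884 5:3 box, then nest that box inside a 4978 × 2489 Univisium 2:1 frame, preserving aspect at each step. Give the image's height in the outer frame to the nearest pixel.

Inside the 3140×1884 canvas the image is width-limited at 3140.00 × 1162.96.
Second fit — the 5:3 canvas into 4978×2489 spans the height: 4148.33 × 2489.00 (×1.3211 from 3140×1884).
The image scales with it: height 1162.96 × 1.3211 ≈ 1536.42.

1536 px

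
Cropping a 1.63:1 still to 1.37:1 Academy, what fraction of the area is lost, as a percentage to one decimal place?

The height stays; only width is cut (since 1.37:1 Academy is narrower than 1.63:1).
(1.370)/(1.630) ≈ 0.840 of the area survives, leaving 15.95% discarded.

16.0%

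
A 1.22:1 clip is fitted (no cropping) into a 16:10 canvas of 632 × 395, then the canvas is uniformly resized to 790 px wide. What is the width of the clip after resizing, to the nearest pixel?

602 px

Fitted into 632×395, the clip spans the height; its width is 395 × 1.220 ≈ 481.90 px.
The frame scales by 790/632 = 1.2500; 481.90 × 1.2500 ≈ 602.38 px.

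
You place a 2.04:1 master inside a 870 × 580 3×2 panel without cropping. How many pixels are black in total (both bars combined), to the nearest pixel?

2.04:1 (2.040) > 3×2 (1.500), so the master fills the width.
The master is 870 / 2.040 ≈ 426.4706 px tall.
580 − 426.4706 = 153.5294 px of bars.
Bar area = 153.5294 × 870 ≈ 133571 px.

133571 pixels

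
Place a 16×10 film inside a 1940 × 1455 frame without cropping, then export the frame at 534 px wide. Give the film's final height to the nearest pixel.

At 1940×1455 the film is width-limited, so height = 1940 × 10/16 ≈ 1212.50 px.
The frame scales by 534/1940 = 0.2753; 1212.50 × 0.2753 ≈ 333.75 px.

334 px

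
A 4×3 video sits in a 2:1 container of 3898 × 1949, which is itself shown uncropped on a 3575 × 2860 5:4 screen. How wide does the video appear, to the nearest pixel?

4×3 in 3898×1949: fills the height, so the video is 2598.67 × 1949.00.
The 2:1 canvas is width-limited in 3575×2860, giving 3575.00 × 1787.50; scale factor 0.9171.
The video scales with it: width 2598.67 × 0.9171 ≈ 2383.33.

2383 px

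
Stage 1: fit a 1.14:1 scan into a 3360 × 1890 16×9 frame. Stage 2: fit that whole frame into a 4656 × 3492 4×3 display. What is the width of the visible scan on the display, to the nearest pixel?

2986 px

1.14:1 in 3360×1890: fills the height, so the scan is 2154.60 × 1890.00.
The 16×9 canvas is width-limited in 4656×3492, giving 4656.00 × 2619.00; scale factor 1.3857.
The scan scales with it: width 2154.60 × 1.3857 ≈ 2985.66.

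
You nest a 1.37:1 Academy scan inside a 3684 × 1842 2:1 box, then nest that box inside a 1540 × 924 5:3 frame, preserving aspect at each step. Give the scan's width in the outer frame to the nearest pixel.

Inside the 3684×1842 canvas the scan is height-limited at 2523.54 × 1842.00.
Second fit — the 2:1 canvas into 1540×924 spans the width: 1540.00 × 770.00 (×0.4180 from 3684×1842).
So the scan's width is 2523.54 × 0.4180 ≈ 1054.90.

1055 px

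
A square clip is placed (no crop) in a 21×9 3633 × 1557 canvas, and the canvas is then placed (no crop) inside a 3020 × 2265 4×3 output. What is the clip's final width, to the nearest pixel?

1294 px

Inside the 3633×1557 canvas the clip is height-limited at 1557.00 × 1557.00.
The 21×9 canvas is width-limited in 3020×2265, giving 3020.00 × 1294.29; scale factor 0.8313.
The clip scales with it: width 1557.00 × 0.8313 ≈ 1294.29.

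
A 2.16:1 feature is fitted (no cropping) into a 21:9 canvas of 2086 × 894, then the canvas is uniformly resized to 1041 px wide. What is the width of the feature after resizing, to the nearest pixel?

964 px

At 2086×894 the feature is height-limited, so width = 894 × 2.160 ≈ 1931.04 px.
Resizing to 1041 px wide multiplies everything by 0.4990: 1931.04 → 963.67 px.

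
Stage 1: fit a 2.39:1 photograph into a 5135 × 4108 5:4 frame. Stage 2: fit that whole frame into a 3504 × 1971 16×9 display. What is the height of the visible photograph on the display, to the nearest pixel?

First fit — 2.39:1 into 5135×4108 spans the width: 5135.00 × 2148.54.
The 5:4 canvas is height-limited in 3504×1971, giving 2463.75 × 1971.00; scale factor 0.4798.
So the photograph's height is 2148.54 × 0.4798 ≈ 1030.86.

1031 px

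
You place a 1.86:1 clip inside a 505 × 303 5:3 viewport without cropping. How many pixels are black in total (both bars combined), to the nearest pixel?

1.86:1 is wider than 5:3, so it spans the full width.
The clip is 505 / 1.860 ≈ 271.5054 px tall.
Leftover height: 303 − 271.5054 = 31.4946 px.
Bar area = 31.4946 × 505 ≈ 15905 px.

15905 pixels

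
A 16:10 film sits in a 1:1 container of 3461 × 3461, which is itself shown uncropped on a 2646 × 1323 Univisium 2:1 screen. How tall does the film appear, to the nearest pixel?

16:10 in 3461×3461: fills the width, so the film is 3461.00 × 2163.12.
The 1:1 canvas is height-limited in 2646×1323, giving 1323.00 × 1323.00; scale factor 0.3823.
Applying the same ×0.3823: 2163.12 → 826.88.

827 px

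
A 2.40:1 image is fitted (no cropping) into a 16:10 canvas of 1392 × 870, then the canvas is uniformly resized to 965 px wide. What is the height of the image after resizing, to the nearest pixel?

402 px

Fitted into 1392×870, the image spans the width; its height is 1392 / 2.400 ≈ 580.00 px.
The frame scales by 965/1392 = 0.6932; 580.00 × 0.6932 ≈ 402.08 px.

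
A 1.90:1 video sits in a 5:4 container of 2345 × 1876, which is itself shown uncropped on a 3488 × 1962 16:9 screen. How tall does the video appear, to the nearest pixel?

1291 px

1.90:1 in 2345×1876: fills the width, so the video is 2345.00 × 1234.21.
5:4 in 3488×1962: fills the height, so the intermediate becomes 2452.50 × 1962.00 — a scale of ×1.0458.
Applying the same ×1.0458: 1234.21 → 1290.79.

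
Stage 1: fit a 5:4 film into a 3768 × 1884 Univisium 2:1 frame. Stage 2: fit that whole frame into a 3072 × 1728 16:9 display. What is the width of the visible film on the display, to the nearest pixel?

1920 px

5:4 in 3768×1884: fills the height, so the film is 2355.00 × 1884.00.
The Univisium 2:1 canvas is width-limited in 3072×1728, giving 3072.00 × 1536.00; scale factor 0.8153.
Applying the same ×0.8153: 2355.00 → 1920.00.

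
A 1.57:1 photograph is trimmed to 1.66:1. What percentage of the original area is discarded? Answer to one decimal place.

Going from 1.57:1 to 1.66:1 means cutting height while keeping width.
(1.570)/(1.660) ≈ 0.946 of the area survives, leaving 5.42% discarded.

5.4%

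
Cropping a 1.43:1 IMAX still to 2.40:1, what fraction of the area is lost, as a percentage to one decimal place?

40.4%

The width stays; only height is cut (since 2.40:1 is wider than 1.43:1 IMAX).
(1.430)/(2.400) ≈ 0.596 of the area survives, leaving 40.42% discarded.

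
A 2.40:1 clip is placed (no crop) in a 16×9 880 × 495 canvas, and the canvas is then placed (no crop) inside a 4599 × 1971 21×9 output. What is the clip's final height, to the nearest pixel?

Inside the 880×495 canvas the clip is width-limited at 880.00 × 366.67.
16×9 in 4599×1971: fills the height, so the intermediate becomes 3504.00 × 1971.00 — a scale of ×3.9818.
The clip scales with it: height 366.67 × 3.9818 ≈ 1460.00.

1460 px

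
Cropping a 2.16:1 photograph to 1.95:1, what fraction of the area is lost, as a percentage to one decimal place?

1.95:1 is narrower than 2.16:1, so the crop keeps the full height and trims the width.
Fraction kept = (1.950)/(2.160) ≈ 90.28%, so 9.72% is lost.

9.7%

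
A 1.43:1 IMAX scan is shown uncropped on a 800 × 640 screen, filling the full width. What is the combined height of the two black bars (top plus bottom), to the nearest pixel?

The scan is 800 / 1.430 ≈ 559.44 px tall.
Black = 640 − 559.44 = 80.56 px.

81 px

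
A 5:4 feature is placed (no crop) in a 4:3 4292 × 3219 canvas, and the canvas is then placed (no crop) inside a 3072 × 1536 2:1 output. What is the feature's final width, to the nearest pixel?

Inside the 4292×3219 canvas the feature is height-limited at 4023.75 × 3219.00.
4:3 in 3072×1536: fills the height, so the intermediate becomes 2048.00 × 1536.00 — a scale of ×0.4772.
Applying the same ×0.4772: 4023.75 → 1920.00.

1920 px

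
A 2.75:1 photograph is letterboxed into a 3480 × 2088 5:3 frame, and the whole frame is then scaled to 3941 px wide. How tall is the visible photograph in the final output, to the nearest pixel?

At 3480×2088 the photograph is width-limited, so height = 3480 / 2.750 ≈ 1265.45 px.
Scaling 3480 → 3941 is ×1.1325, so the height becomes 1265.45 × 1.1325 ≈ 1433.09 px.

1433 px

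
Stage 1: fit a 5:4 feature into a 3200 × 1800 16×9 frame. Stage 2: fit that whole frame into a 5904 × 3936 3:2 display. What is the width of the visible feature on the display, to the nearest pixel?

5:4 in 3200×1800: fills the height, so the feature is 2250.00 × 1800.00.
16×9 in 5904×3936: fills the width, so the intermediate becomes 5904.00 × 3321.00 — a scale of ×1.8450.
Applying the same ×1.8450: 2250.00 → 4151.25.

4151 px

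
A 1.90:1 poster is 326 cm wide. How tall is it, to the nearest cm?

326 / 1.900 = 171.58.

172 cm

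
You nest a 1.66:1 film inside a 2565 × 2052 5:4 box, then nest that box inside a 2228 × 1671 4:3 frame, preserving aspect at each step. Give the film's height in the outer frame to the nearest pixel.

1258 px

1.66:1 in 2565×2052: fills the width, so the film is 2565.00 × 1545.18.
Second fit — the 5:4 canvas into 2228×1671 spans the height: 2088.75 × 1671.00 (×0.8143 from 2565×2052).
The film scales with it: height 1545.18 × 0.8143 ≈ 1258.28.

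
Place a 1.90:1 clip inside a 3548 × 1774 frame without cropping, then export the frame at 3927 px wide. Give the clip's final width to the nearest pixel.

At 3548×1774 the clip is height-limited, so width = 1774 × 1.900 ≈ 3370.60 px.
The frame scales by 3927/3548 = 1.1068; 3370.60 × 1.1068 ≈ 3730.65 px.

3731 px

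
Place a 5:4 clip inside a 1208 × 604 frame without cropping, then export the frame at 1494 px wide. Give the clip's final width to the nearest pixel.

934 px

Fitted into 1208×604, the clip spans the height; its width is 604 × 5/4 ≈ 755.00 px.
Resizing to 1494 px wide multiplies everything by 1.2368: 755.00 → 933.75 px.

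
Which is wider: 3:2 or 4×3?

3:2 = 1.5 and 4×3 = 1.333; 1.5 > 1.333.

3:2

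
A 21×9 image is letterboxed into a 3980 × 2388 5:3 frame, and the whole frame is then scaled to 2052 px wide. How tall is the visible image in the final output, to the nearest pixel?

At 3980×2388 the image is width-limited, so height = 3980 × 9/21 ≈ 1705.71 px.
The frame scales by 2052/3980 = 0.5156; 1705.71 × 0.5156 ≈ 879.43 px.

879 px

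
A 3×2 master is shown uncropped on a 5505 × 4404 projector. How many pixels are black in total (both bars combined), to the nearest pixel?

4040670 pixels

3×2 is wider than 5:4, so it spans the full width.
That makes the image 3670.0000 px tall (5505 × 2/3).
Black = 4404 − 3670.0000 = 734.0000 px.
That's 734.0000 × 5505 ≈ 4040670 black pixels.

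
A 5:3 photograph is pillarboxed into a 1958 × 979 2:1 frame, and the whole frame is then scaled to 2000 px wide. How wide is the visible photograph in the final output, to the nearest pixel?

In the 1958×979 frame the photograph fills the height: width = 979 × 5/3 ≈ 1631.67 px.
The frame scales by 2000/1958 = 1.0215; 1631.67 × 1.0215 ≈ 1666.67 px.

1667 px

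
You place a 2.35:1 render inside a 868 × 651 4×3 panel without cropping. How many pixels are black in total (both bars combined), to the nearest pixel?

244462 pixels

2.35:1 is wider than 4×3, so it spans the full width.
That makes the image 369.3617 px tall (868 / 2.350).
Black = 651 − 369.3617 = 281.6383 px.
Bar area = 281.6383 × 868 ≈ 244462 px.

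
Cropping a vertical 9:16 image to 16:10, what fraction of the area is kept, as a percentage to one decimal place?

35.2%

The width stays; only height is cut (since 16:10 is wider than vertical 9:16).
Area ratio = (0.562)/(1.600) = 35.16% retained.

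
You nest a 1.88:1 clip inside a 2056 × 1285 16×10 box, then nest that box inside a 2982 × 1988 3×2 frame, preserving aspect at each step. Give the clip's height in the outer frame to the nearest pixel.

First fit — 1.88:1 into 2056×1285 spans the width: 2056.00 × 1093.62.
Second fit — the 16×10 canvas into 2982×1988 spans the width: 2982.00 × 1863.75 (×1.4504 from 2056×1285).
So the clip's height is 1093.62 × 1.4504 ≈ 1586.17.

1586 px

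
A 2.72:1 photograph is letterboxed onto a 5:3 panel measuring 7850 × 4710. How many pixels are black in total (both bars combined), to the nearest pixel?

2.72:1 is wider than 5:3, so it spans the full width.
Content height = 7850 / 2.720 ≈ 2886.0294 px.
Leftover height: 4710 − 2886.0294 = 1823.9706 px.
Across the 7850-px span: 1823.9706 × 7850 ≈ 14318169 px.

14318169 pixels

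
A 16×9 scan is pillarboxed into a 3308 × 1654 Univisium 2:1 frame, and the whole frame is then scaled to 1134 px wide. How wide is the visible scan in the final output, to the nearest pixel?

1008 px

In the 3308×1654 frame the scan fills the height: width = 1654 × 16/9 ≈ 2940.44 px.
Resizing to 1134 px wide multiplies everything by 0.3428: 2940.44 → 1008.00 px.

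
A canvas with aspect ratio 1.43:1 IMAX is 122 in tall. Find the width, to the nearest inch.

174 in

Width = 122 × 1.430 = 174.46.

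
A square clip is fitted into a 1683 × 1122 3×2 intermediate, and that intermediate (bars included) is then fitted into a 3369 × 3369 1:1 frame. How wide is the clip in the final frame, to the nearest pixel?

2246 px

First fit — square into 1683×1122 spans the height: 1122.00 × 1122.00.
Second fit — the 3×2 canvas into 3369×3369 spans the width: 3369.00 × 2246.00 (×2.0018 from 1683×1122).
The clip scales with it: width 1122.00 × 2.0018 ≈ 2246.00.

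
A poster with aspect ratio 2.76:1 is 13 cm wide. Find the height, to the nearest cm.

13 / 2.760 = 4.71.

5 cm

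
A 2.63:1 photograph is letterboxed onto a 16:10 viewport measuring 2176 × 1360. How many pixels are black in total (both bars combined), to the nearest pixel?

1158989 pixels

2.63:1 is wider than 16:10, so it spans the full width.
Content height = 2176 / 2.630 ≈ 827.3764 px.
1360 − 827.3764 = 532.6236 px of bars.
Across the 2176-px span: 532.6236 × 2176 ≈ 1158989 px.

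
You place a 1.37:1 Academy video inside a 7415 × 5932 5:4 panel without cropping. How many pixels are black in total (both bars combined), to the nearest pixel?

3852769 pixels

Since 1.370 > 1.250, the video is width-limited.
The video is 7415 / 1.370 ≈ 5412.4088 px tall.
Leftover height: 5932 − 5412.4088 = 519.5912 px.
Bar area = 519.5912 × 7415 ≈ 3852769 px.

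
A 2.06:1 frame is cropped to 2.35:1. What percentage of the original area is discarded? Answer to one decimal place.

Going from 2.06:1 to 2.35:1 means cutting height while keeping width.
(2.060)/(2.350) ≈ 0.877 of the area survives, leaving 12.34% discarded.

12.3%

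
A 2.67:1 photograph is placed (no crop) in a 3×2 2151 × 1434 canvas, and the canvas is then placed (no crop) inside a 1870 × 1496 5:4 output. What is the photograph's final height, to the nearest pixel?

2.67:1 in 2151×1434: fills the width, so the photograph is 2151.00 × 805.62.
The 3×2 canvas is width-limited in 1870×1496, giving 1870.00 × 1246.67; scale factor 0.8694.
Applying the same ×0.8694: 805.62 → 700.37.

700 px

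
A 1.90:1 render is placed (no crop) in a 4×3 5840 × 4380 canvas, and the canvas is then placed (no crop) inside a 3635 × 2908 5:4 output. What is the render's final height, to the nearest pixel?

First fit — 1.90:1 into 5840×4380 spans the width: 5840.00 × 3073.68.
The 4×3 canvas is width-limited in 3635×2908, giving 3635.00 × 2726.25; scale factor 0.6224.
The render scales with it: height 3073.68 × 0.6224 ≈ 1913.16.

1913 px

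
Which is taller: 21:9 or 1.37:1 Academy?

21:9 = 2.333 and 1.37; 2.333 > 1.37. The smaller width-to-height ratio is the taller frame.

1.37:1 Academy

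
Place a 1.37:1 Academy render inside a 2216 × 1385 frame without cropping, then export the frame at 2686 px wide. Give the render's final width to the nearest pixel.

2300 px

In the 2216×1385 frame the render fills the height: width = 1385 × 1.370 ≈ 1897.45 px.
Scaling 2216 → 2686 is ×1.2121, so the width becomes 1897.45 × 1.2121 ≈ 2299.89 px.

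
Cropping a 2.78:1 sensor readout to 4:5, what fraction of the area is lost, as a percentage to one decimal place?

The height stays; only width is cut (since 4:5 is narrower than 2.78:1).
Area ratio = (0.800)/(2.780) = 28.78%; the remaining 71.22% is cropped out.

71.2%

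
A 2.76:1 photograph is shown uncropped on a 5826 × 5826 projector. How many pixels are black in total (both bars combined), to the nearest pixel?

2.76:1 is wider than 1:1, so it spans the full width.
Content height = 5826 / 2.760 ≈ 2110.8696 px.
5826 − 2110.8696 = 3715.1304 px of bars.
That's 3715.1304 × 5826 ≈ 21644350 black pixels.

21644350 pixels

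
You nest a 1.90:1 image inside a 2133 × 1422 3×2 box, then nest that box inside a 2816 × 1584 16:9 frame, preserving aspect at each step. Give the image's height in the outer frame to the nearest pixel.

Inside the 2133×1422 canvas the image is width-limited at 2133.00 × 1122.63.
3×2 in 2816×1584: fills the height, so the intermediate becomes 2376.00 × 1584.00 — a scale of ×1.1139.
The image scales with it: height 1122.63 × 1.1139 ≈ 1250.53.

1251 px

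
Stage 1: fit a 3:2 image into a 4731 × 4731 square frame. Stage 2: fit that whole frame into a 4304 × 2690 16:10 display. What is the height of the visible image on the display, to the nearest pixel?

First fit — 3:2 into 4731×4731 spans the width: 4731.00 × 3154.00.
The square canvas is height-limited in 4304×2690, giving 2690.00 × 2690.00; scale factor 0.5686.
Applying the same ×0.5686: 3154.00 → 1793.33.

1793 px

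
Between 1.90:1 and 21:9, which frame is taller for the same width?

1.9 and 21:9 = 2.333; 2.333 > 1.9. The smaller width-to-height ratio is the taller frame.

1.90:1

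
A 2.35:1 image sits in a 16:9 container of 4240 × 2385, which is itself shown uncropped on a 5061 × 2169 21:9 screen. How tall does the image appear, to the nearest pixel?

1641 px

First fit — 2.35:1 into 4240×2385 spans the width: 4240.00 × 1804.26.
The 16:9 canvas is height-limited in 5061×2169, giving 3856.00 × 2169.00; scale factor 0.9094.
So the image's height is 1804.26 × 0.9094 ≈ 1640.85.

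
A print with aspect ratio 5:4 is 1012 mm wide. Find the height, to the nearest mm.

810 mm

Height = 1012 / 5 × 4 = 809.60.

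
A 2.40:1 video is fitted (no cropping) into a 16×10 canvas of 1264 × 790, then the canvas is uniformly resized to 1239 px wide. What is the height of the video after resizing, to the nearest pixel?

516 px

At 1264×790 the video is width-limited, so height = 1264 / 2.400 ≈ 526.67 px.
The frame scales by 1239/1264 = 0.9802; 526.67 × 0.9802 ≈ 516.25 px.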